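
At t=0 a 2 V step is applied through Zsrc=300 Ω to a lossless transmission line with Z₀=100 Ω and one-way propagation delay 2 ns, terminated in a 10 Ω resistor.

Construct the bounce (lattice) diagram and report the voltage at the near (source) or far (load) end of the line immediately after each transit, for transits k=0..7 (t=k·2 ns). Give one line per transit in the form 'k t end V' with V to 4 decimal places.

Γ_L=-0.818182, Γ_S=0.500000; launch V₁=2·100/400=0.500000
k=0 src: V=0.5000
k=1 load: inc=0.500000, refl=0.500000·-0.818182=-0.4091; V=0.000000+0.500000+-0.409091=0.0909
k=2 src: inc=-0.409091, refl=-0.409091·0.500000=-0.2045; V=0.500000+-0.409091+-0.204545=-0.1136
k=3 load: inc=-0.204545, refl=-0.204545·-0.818182=0.1674; V=0.090909+-0.204545+0.167355=0.0537
k=4 src: inc=0.167355, refl=0.167355·0.500000=0.0837; V=-0.113636+0.167355+0.083678=0.1374
k=5 load: inc=0.083678, refl=0.083678·-0.818182=-0.0685; V=0.053719+0.083678+-0.068464=0.0689
k=6 src: inc=-0.068464, refl=-0.068464·0.500000=-0.0342; V=0.137397+-0.068464+-0.034232=0.0347
k=7 load: inc=-0.034232, refl=-0.034232·-0.818182=0.0280; V=0.068933+-0.034232+0.028008=0.0627

0 0 source 0.5000
1 2 load 0.0909
2 4 source -0.1136
3 6 load 0.0537
4 8 source 0.1374
5 10 load 0.0689
6 12 source 0.0347
7 14 load 0.0627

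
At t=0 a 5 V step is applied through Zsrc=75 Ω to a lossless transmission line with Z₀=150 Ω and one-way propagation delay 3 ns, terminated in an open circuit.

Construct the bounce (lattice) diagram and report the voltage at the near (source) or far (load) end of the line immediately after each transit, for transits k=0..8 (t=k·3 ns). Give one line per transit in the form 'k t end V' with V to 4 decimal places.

Γ_L=1.000000, Γ_S=-0.333333; launch V₁=5·150/225=3.333333
k=0 src: V=3.3333
k=1 load: inc=3.333333, refl=3.333333·1.000000=3.3333; V=0.000000+3.333333+3.333333=6.6667
k=2 src: inc=3.333333, refl=3.333333·-0.333333=-1.1111; V=3.333333+3.333333+-1.111111=5.5556
k=3 load: inc=-1.111111, refl=-1.111111·1.000000=-1.1111; V=6.666667+-1.111111+-1.111111=4.4444
k=4 src: inc=-1.111111, refl=-1.111111·-0.333333=0.3704; V=5.555556+-1.111111+0.370370=4.8148
k=5 load: inc=0.370370, refl=0.370370·1.000000=0.3704; V=4.444444+0.370370+0.370370=5.1852
k=6 src: inc=0.370370, refl=0.370370·-0.333333=-0.1235; V=4.814815+0.370370+-0.123457=5.0617
k=7 load: inc=-0.123457, refl=-0.123457·1.000000=-0.1235; V=5.185185+-0.123457+-0.123457=4.9383
k=8 src: inc=-0.123457, refl=-0.123457·-0.333333=0.0412; V=5.061728+-0.123457+0.041152=4.9794

0 0 source 3.3333
1 3 load 6.6667
2 6 source 5.5556
3 9 load 4.4444
4 12 source 4.8148
5 15 load 5.1852
6 18 source 5.0617
7 21 load 4.9383
8 24 source 4.9794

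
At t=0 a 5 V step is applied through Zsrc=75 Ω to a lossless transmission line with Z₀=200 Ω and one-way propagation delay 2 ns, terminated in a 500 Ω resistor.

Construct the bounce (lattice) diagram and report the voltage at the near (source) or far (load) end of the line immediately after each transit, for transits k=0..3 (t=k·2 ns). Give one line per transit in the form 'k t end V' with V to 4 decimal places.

0 0 source 3.6364
1 2 load 5.1948
2 4 source 4.4864
3 6 load 4.1828

Γ_L=0.428571, Γ_S=-0.454545; launch V₁=5·200/275=3.636364
k=0 src: V=3.6364
k=1 load: inc=3.636364, refl=3.636364·0.428571=1.5584; V=0.000000+3.636364+1.558442=5.1948
k=2 src: inc=1.558442, refl=1.558442·-0.454545=-0.7084; V=3.636364+1.558442+-0.708383=4.4864
k=3 load: inc=-0.708383, refl=-0.708383·0.428571=-0.3036; V=5.194805+-0.708383+-0.303593=4.1828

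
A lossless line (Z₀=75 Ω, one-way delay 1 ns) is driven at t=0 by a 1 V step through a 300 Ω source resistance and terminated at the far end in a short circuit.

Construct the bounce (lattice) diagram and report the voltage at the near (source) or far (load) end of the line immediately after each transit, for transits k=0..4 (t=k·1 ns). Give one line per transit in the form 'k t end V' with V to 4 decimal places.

Γ_L=-1.000000, Γ_S=0.600000; launch V₁=1·75/375=0.200000
k=0 src: V=0.2000
k=1 load: inc=0.200000, refl=0.200000·-1.000000=-0.2000; V=0.000000+0.200000+-0.200000=0.0000
k=2 src: inc=-0.200000, refl=-0.200000·0.600000=-0.1200; V=0.200000+-0.200000+-0.120000=-0.1200
k=3 load: inc=-0.120000, refl=-0.120000·-1.000000=0.1200; V=0.000000+-0.120000+0.120000=0.0000
k=4 src: inc=0.120000, refl=0.120000·0.600000=0.0720; V=-0.120000+0.120000+0.072000=0.0720

0 0 source 0.2000
1 1 load 0.0000
2 2 source -0.1200
3 3 load 0.0000
4 4 source 0.0720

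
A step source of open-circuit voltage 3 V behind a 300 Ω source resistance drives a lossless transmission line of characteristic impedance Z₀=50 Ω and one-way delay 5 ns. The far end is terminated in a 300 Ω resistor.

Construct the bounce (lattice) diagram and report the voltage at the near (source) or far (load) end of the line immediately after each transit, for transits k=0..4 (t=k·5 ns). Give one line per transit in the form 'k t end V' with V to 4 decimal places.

0 0 source 0.4286
1 5 load 0.7347
2 10 source 0.9534
3 15 load 1.1095
4 20 source 1.2211

Γ_L=0.714286, Γ_S=0.714286; launch V₁=3·50/350=0.428571
k=0 src: V=0.4286
k=1 load: inc=0.428571, refl=0.428571·0.714286=0.3061; V=0.000000+0.428571+0.306122=0.7347
k=2 src: inc=0.306122, refl=0.306122·0.714286=0.2187; V=0.428571+0.306122+0.218659=0.9534
k=3 load: inc=0.218659, refl=0.218659·0.714286=0.1562; V=0.734694+0.218659+0.156185=1.1095
k=4 src: inc=0.156185, refl=0.156185·0.714286=0.1116; V=0.953353+0.156185+0.111561=1.2211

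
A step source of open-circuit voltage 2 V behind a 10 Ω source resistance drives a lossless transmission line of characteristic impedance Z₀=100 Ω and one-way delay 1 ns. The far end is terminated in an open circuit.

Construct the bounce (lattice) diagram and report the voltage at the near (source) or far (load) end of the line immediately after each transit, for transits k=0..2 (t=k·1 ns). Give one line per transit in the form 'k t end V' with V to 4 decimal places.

0 0 source 1.8182
1 1 load 3.6364
2 2 source 2.1488

Γ_L=1.000000, Γ_S=-0.818182; launch V₁=2·100/110=1.818182
k=0 src: V=1.8182
k=1 load: inc=1.818182, refl=1.818182·1.000000=1.8182; V=0.000000+1.818182+1.818182=3.6364
k=2 src: inc=1.818182, refl=1.818182·-0.818182=-1.4876; V=1.818182+1.818182+-1.487603=2.1488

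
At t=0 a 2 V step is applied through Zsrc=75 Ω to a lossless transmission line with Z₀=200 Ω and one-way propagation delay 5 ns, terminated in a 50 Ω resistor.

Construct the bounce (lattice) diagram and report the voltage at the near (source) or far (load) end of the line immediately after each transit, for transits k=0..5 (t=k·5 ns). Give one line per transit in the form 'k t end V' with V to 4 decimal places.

0 0 source 1.4545
1 5 load 0.5818
2 10 source 0.9785
3 15 load 0.7405
4 20 source 0.8487
5 25 load 0.7838

Γ_L=-0.600000, Γ_S=-0.454545; launch V₁=2·200/275=1.454545
k=0 src: V=1.4545
k=1 load: inc=1.454545, refl=1.454545·-0.600000=-0.8727; V=0.000000+1.454545+-0.872727=0.5818
k=2 src: inc=-0.872727, refl=-0.872727·-0.454545=0.3967; V=1.454545+-0.872727+0.396694=0.9785
k=3 load: inc=0.396694, refl=0.396694·-0.600000=-0.2380; V=0.581818+0.396694+-0.238017=0.7405
k=4 src: inc=-0.238017, refl=-0.238017·-0.454545=0.1082; V=0.978512+-0.238017+0.108189=0.8487
k=5 load: inc=0.108189, refl=0.108189·-0.600000=-0.0649; V=0.740496+0.108189+-0.064914=0.7838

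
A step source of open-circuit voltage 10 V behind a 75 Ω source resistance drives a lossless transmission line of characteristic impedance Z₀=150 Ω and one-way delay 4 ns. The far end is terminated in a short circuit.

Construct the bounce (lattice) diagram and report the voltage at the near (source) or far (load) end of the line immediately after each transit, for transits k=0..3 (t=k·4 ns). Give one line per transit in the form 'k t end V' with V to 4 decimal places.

0 0 source 6.6667
1 4 load 0.0000
2 8 source 2.2222
3 12 load 0.0000

Γ_L=-1.000000, Γ_S=-0.333333; launch V₁=10·150/225=6.666667
k=0 src: V=6.6667
k=1 load: inc=6.666667, refl=6.666667·-1.000000=-6.6667; V=0.000000+6.666667+-6.666667=0.0000
k=2 src: inc=-6.666667, refl=-6.666667·-0.333333=2.2222; V=6.666667+-6.666667+2.222222=2.2222
k=3 load: inc=2.222222, refl=2.222222·-1.000000=-2.2222; V=0.000000+2.222222+-2.222222=0.0000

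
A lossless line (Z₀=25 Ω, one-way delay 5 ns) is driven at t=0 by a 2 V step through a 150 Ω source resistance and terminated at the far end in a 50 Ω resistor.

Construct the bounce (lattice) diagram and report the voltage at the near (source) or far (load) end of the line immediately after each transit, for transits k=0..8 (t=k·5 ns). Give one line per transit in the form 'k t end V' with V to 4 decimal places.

Γ_L=0.333333, Γ_S=0.714286; launch V₁=2·25/175=0.285714
k=0 src: V=0.2857
k=1 load: inc=0.285714, refl=0.285714·0.333333=0.0952; V=0.000000+0.285714+0.095238=0.3810
k=2 src: inc=0.095238, refl=0.095238·0.714286=0.0680; V=0.285714+0.095238+0.068027=0.4490
k=3 load: inc=0.068027, refl=0.068027·0.333333=0.0227; V=0.380952+0.068027+0.022676=0.4717
k=4 src: inc=0.022676, refl=0.022676·0.714286=0.0162; V=0.448980+0.022676+0.016197=0.4879
k=5 load: inc=0.016197, refl=0.016197·0.333333=0.0054; V=0.471655+0.016197+0.005399=0.4933
k=6 src: inc=0.005399, refl=0.005399·0.714286=0.0039; V=0.487852+0.005399+0.003856=0.4971
k=7 load: inc=0.003856, refl=0.003856·0.333333=0.0013; V=0.493251+0.003856+0.001285=0.4984
k=8 src: inc=0.001285, refl=0.001285·0.714286=0.0009; V=0.497108+0.001285+0.000918=0.4993

0 0 source 0.2857
1 5 load 0.3810
2 10 source 0.4490
3 15 load 0.4717
4 20 source 0.4879
5 25 load 0.4933
6 30 source 0.4971
7 35 load 0.4984
8 40 source 0.4993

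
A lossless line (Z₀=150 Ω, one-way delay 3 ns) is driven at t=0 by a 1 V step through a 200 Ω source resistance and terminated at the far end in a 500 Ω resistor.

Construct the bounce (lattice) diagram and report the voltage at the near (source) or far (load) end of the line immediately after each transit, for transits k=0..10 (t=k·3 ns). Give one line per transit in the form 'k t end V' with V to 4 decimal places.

Γ_L=0.538462, Γ_S=0.142857; launch V₁=1·150/350=0.428571
k=0 src: V=0.4286
k=1 load: inc=0.428571, refl=0.428571·0.538462=0.2308; V=0.000000+0.428571+0.230769=0.6593
k=2 src: inc=0.230769, refl=0.230769·0.142857=0.0330; V=0.428571+0.230769+0.032967=0.6923
k=3 load: inc=0.032967, refl=0.032967·0.538462=0.0178; V=0.659341+0.032967+0.017751=0.7101
k=4 src: inc=0.017751, refl=0.017751·0.142857=0.0025; V=0.692308+0.017751+0.002536=0.7126
k=5 load: inc=0.002536, refl=0.002536·0.538462=0.0014; V=0.710059+0.002536+0.001365=0.7140
k=6 src: inc=0.001365, refl=0.001365·0.142857=0.0002; V=0.712595+0.001365+0.000195=0.7142
k=7 load: inc=0.000195, refl=0.000195·0.538462=0.0001; V=0.713961+0.000195+0.000105=0.7143
k=8 src: inc=0.000105, refl=0.000105·0.142857=0.0000; V=0.714156+0.000105+0.000015=0.7143
k=9 load: inc=0.000015, refl=0.000015·0.538462=0.0000; V=0.714261+0.000015+0.000008=0.7143
k=10 src: inc=0.000008, refl=0.000008·0.142857=0.0000; V=0.714276+0.000008+0.000001=0.7143

0 0 source 0.4286
1 3 load 0.6593
2 6 source 0.6923
3 9 load 0.7101
4 12 source 0.7126
5 15 load 0.7140
6 18 source 0.7142
7 21 load 0.7143
8 24 source 0.7143
9 27 load 0.7143
10 30 source 0.7143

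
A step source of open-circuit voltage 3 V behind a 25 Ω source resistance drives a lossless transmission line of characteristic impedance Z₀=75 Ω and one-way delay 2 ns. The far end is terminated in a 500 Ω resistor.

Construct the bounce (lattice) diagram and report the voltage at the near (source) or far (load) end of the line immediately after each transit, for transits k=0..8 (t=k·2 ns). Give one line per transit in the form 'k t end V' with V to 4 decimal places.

Γ_L=0.739130, Γ_S=-0.500000; launch V₁=3·75/100=2.250000
k=0 src: V=2.2500
k=1 load: inc=2.250000, refl=2.250000·0.739130=1.6630; V=0.000000+2.250000+1.663043=3.9130
k=2 src: inc=1.663043, refl=1.663043·-0.500000=-0.8315; V=2.250000+1.663043+-0.831522=3.0815
k=3 load: inc=-0.831522, refl=-0.831522·0.739130=-0.6146; V=3.913043+-0.831522+-0.614603=2.4669
k=4 src: inc=-0.614603, refl=-0.614603·-0.500000=0.3073; V=3.081522+-0.614603+0.307302=2.7742
k=5 load: inc=0.307302, refl=0.307302·0.739130=0.2271; V=2.466919+0.307302+0.227136=3.0014
k=6 src: inc=0.227136, refl=0.227136·-0.500000=-0.1136; V=2.774220+0.227136+-0.113568=2.8878
k=7 load: inc=-0.113568, refl=-0.113568·0.739130=-0.0839; V=3.001356+-0.113568+-0.083942=2.8038
k=8 src: inc=-0.083942, refl=-0.083942·-0.500000=0.0420; V=2.887788+-0.083942+0.041971=2.8458

0 0 source 2.2500
1 2 load 3.9130
2 4 source 3.0815
3 6 load 2.4669
4 8 source 2.7742
5 10 load 3.0014
6 12 source 2.8878
7 14 load 2.8038
8 16 source 2.8458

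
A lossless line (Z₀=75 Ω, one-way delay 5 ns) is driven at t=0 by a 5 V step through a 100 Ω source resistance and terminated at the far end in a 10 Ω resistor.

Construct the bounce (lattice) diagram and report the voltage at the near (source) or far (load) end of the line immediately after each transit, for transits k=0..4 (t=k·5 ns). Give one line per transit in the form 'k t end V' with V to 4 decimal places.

0 0 source 2.1429
1 5 load 0.5042
2 10 source 0.2701
3 15 load 0.4491
4 20 source 0.4747

Γ_L=-0.764706, Γ_S=0.142857; launch V₁=5·75/175=2.142857
k=0 src: V=2.1429
k=1 load: inc=2.142857, refl=2.142857·-0.764706=-1.6387; V=0.000000+2.142857+-1.638655=0.5042
k=2 src: inc=-1.638655, refl=-1.638655·0.142857=-0.2341; V=2.142857+-1.638655+-0.234094=0.2701
k=3 load: inc=-0.234094, refl=-0.234094·-0.764706=0.1790; V=0.504202+-0.234094+0.179013=0.4491
k=4 src: inc=0.179013, refl=0.179013·0.142857=0.0256; V=0.270108+0.179013+0.025573=0.4747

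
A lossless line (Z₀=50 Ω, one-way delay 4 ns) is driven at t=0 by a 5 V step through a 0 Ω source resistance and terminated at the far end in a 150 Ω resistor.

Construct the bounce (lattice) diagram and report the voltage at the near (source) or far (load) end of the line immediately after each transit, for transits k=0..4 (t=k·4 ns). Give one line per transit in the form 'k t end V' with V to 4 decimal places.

0 0 source 5.0000
1 4 load 7.5000
2 8 source 5.0000
3 12 load 3.7500
4 16 source 5.0000

Γ_L=0.500000, Γ_S=-1.000000; launch V₁=5·50/50=5.000000
k=0 src: V=5.0000
k=1 load: inc=5.000000, refl=5.000000·0.500000=2.5000; V=0.000000+5.000000+2.500000=7.5000
k=2 src: inc=2.500000, refl=2.500000·-1.000000=-2.5000; V=5.000000+2.500000+-2.500000=5.0000
k=3 load: inc=-2.500000, refl=-2.500000·0.500000=-1.2500; V=7.500000+-2.500000+-1.250000=3.7500
k=4 src: inc=-1.250000, refl=-1.250000·-1.000000=1.2500; V=5.000000+-1.250000+1.250000=5.0000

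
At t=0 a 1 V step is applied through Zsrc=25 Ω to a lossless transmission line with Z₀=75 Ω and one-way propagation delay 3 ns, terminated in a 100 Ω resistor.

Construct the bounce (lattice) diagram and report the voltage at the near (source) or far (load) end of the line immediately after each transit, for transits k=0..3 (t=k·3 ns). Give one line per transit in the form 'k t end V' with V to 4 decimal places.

Γ_L=0.142857, Γ_S=-0.500000; launch V₁=1·75/100=0.750000
k=0 src: V=0.7500
k=1 load: inc=0.750000, refl=0.750000·0.142857=0.1071; V=0.000000+0.750000+0.107143=0.8571
k=2 src: inc=0.107143, refl=0.107143·-0.500000=-0.0536; V=0.750000+0.107143+-0.053571=0.8036
k=3 load: inc=-0.053571, refl=-0.053571·0.142857=-0.0077; V=0.857143+-0.053571+-0.007653=0.7959

0 0 source 0.7500
1 3 load 0.8571
2 6 source 0.8036
3 9 load 0.7959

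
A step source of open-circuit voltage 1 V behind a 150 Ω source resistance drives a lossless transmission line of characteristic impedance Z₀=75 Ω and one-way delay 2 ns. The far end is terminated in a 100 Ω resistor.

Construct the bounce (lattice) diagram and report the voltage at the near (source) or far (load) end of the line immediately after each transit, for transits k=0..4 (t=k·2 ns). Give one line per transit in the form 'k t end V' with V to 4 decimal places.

Γ_L=0.142857, Γ_S=0.333333; launch V₁=1·75/225=0.333333
k=0 src: V=0.3333
k=1 load: inc=0.333333, refl=0.333333·0.142857=0.0476; V=0.000000+0.333333+0.047619=0.3810
k=2 src: inc=0.047619, refl=0.047619·0.333333=0.0159; V=0.333333+0.047619+0.015873=0.3968
k=3 load: inc=0.015873, refl=0.015873·0.142857=0.0023; V=0.380952+0.015873+0.002268=0.3991
k=4 src: inc=0.002268, refl=0.002268·0.333333=0.0008; V=0.396825+0.002268+0.000756=0.3998

0 0 source 0.3333
1 2 load 0.3810
2 4 source 0.3968
3 6 load 0.3991
4 8 source 0.3998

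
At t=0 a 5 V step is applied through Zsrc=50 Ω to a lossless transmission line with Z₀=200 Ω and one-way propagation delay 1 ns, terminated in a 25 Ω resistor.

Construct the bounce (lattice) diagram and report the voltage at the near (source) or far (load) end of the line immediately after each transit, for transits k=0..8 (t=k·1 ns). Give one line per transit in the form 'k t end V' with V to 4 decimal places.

0 0 source 4.0000
1 1 load 0.8889
2 2 source 2.7556
3 3 load 1.3037
4 4 source 2.1748
5 5 load 1.4973
6 6 source 1.9038
7 7 load 1.5876
8 8 source 1.7773

Γ_L=-0.777778, Γ_S=-0.600000; launch V₁=5·200/250=4.000000
k=0 src: V=4.0000
k=1 load: inc=4.000000, refl=4.000000·-0.777778=-3.1111; V=0.000000+4.000000+-3.111111=0.8889
k=2 src: inc=-3.111111, refl=-3.111111·-0.600000=1.8667; V=4.000000+-3.111111+1.866667=2.7556
k=3 load: inc=1.866667, refl=1.866667·-0.777778=-1.4519; V=0.888889+1.866667+-1.451852=1.3037
k=4 src: inc=-1.451852, refl=-1.451852·-0.600000=0.8711; V=2.755556+-1.451852+0.871111=2.1748
k=5 load: inc=0.871111, refl=0.871111·-0.777778=-0.6775; V=1.303704+0.871111+-0.677531=1.4973
k=6 src: inc=-0.677531, refl=-0.677531·-0.600000=0.4065; V=2.174815+-0.677531+0.406519=1.9038
k=7 load: inc=0.406519, refl=0.406519·-0.777778=-0.3162; V=1.497284+0.406519+-0.316181=1.5876
k=8 src: inc=-0.316181, refl=-0.316181·-0.600000=0.1897; V=1.903802+-0.316181+0.189709=1.7773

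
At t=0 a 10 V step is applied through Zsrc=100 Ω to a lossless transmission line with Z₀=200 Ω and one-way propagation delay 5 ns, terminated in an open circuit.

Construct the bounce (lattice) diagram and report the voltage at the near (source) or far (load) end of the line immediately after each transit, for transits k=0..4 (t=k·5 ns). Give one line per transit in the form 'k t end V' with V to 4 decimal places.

0 0 source 6.6667
1 5 load 13.3333
2 10 source 11.1111
3 15 load 8.8889
4 20 source 9.6296

Γ_L=1.000000, Γ_S=-0.333333; launch V₁=10·200/300=6.666667
k=0 src: V=6.6667
k=1 load: inc=6.666667, refl=6.666667·1.000000=6.6667; V=0.000000+6.666667+6.666667=13.3333
k=2 src: inc=6.666667, refl=6.666667·-0.333333=-2.2222; V=6.666667+6.666667+-2.222222=11.1111
k=3 load: inc=-2.222222, refl=-2.222222·1.000000=-2.2222; V=13.333333+-2.222222+-2.222222=8.8889
k=4 src: inc=-2.222222, refl=-2.222222·-0.333333=0.7407; V=11.111111+-2.222222+0.740741=9.6296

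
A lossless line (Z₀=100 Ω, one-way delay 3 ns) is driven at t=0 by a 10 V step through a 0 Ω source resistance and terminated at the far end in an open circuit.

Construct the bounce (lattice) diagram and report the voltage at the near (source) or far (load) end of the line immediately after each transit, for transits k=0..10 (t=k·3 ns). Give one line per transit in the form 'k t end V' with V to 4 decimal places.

0 0 source 10.0000
1 3 load 20.0000
2 6 source 10.0000
3 9 load 0.0000
4 12 source 10.0000
5 15 load 20.0000
6 18 source 10.0000
7 21 load 0.0000
8 24 source 10.0000
9 27 load 20.0000
10 30 source 10.0000

Γ_L=1.000000, Γ_S=-1.000000; launch V₁=10·100/100=10.000000
k=0 src: V=10.0000
k=1 load: inc=10.000000, refl=10.000000·1.000000=10.0000; V=0.000000+10.000000+10.000000=20.0000
k=2 src: inc=10.000000, refl=10.000000·-1.000000=-10.0000; V=10.000000+10.000000+-10.000000=10.0000
k=3 load: inc=-10.000000, refl=-10.000000·1.000000=-10.0000; V=20.000000+-10.000000+-10.000000=0.0000
k=4 src: inc=-10.000000, refl=-10.000000·-1.000000=10.0000; V=10.000000+-10.000000+10.000000=10.0000
k=5 load: inc=10.000000, refl=10.000000·1.000000=10.0000; V=0.000000+10.000000+10.000000=20.0000
k=6 src: inc=10.000000, refl=10.000000·-1.000000=-10.0000; V=10.000000+10.000000+-10.000000=10.0000
k=7 load: inc=-10.000000, refl=-10.000000·1.000000=-10.0000; V=20.000000+-10.000000+-10.000000=0.0000
k=8 src: inc=-10.000000, refl=-10.000000·-1.000000=10.0000; V=10.000000+-10.000000+10.000000=10.0000
k=9 load: inc=10.000000, refl=10.000000·1.000000=10.0000; V=0.000000+10.000000+10.000000=20.0000
k=10 src: inc=10.000000, refl=10.000000·-1.000000=-10.0000; V=10.000000+10.000000+-10.000000=10.0000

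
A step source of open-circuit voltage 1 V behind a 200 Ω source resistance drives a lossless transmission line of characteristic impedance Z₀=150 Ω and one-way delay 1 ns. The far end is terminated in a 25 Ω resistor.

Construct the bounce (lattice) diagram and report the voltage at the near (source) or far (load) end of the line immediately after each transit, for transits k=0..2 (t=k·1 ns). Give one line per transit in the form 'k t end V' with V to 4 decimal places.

Γ_L=-0.714286, Γ_S=0.142857; launch V₁=1·150/350=0.428571
k=0 src: V=0.4286
k=1 load: inc=0.428571, refl=0.428571·-0.714286=-0.3061; V=0.000000+0.428571+-0.306122=0.1224
k=2 src: inc=-0.306122, refl=-0.306122·0.142857=-0.0437; V=0.428571+-0.306122+-0.043732=0.0787

0 0 source 0.4286
1 1 load 0.1224
2 2 source 0.0787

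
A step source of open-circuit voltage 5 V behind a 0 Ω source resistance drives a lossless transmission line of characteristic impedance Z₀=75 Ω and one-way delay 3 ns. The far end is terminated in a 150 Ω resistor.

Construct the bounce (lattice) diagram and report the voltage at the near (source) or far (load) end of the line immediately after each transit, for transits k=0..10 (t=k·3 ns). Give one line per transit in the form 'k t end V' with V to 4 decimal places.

Γ_L=0.333333, Γ_S=-1.000000; launch V₁=5·75/75=5.000000
k=0 src: V=5.0000
k=1 load: inc=5.000000, refl=5.000000·0.333333=1.6667; V=0.000000+5.000000+1.666667=6.6667
k=2 src: inc=1.666667, refl=1.666667·-1.000000=-1.6667; V=5.000000+1.666667+-1.666667=5.0000
k=3 load: inc=-1.666667, refl=-1.666667·0.333333=-0.5556; V=6.666667+-1.666667+-0.555556=4.4444
k=4 src: inc=-0.555556, refl=-0.555556·-1.000000=0.5556; V=5.000000+-0.555556+0.555556=5.0000
k=5 load: inc=0.555556, refl=0.555556·0.333333=0.1852; V=4.444444+0.555556+0.185185=5.1852
k=6 src: inc=0.185185, refl=0.185185·-1.000000=-0.1852; V=5.000000+0.185185+-0.185185=5.0000
k=7 load: inc=-0.185185, refl=-0.185185·0.333333=-0.0617; V=5.185185+-0.185185+-0.061728=4.9383
k=8 src: inc=-0.061728, refl=-0.061728·-1.000000=0.0617; V=5.000000+-0.061728+0.061728=5.0000
k=9 load: inc=0.061728, refl=0.061728·0.333333=0.0206; V=4.938272+0.061728+0.020576=5.0206
k=10 src: inc=0.020576, refl=0.020576·-1.000000=-0.0206; V=5.000000+0.020576+-0.020576=5.0000

0 0 source 5.0000
1 3 load 6.6667
2 6 source 5.0000
3 9 load 4.4444
4 12 source 5.0000
5 15 load 5.1852
6 18 source 5.0000
7 21 load 4.9383
8 24 source 5.0000
9 27 load 5.0206
10 30 source 5.0000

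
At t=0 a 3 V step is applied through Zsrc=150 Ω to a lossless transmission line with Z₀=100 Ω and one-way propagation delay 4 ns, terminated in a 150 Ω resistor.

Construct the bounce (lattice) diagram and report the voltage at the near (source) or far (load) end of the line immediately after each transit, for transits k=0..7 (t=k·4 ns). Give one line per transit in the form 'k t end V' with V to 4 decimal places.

Γ_L=0.200000, Γ_S=0.200000; launch V₁=3·100/250=1.200000
k=0 src: V=1.2000
k=1 load: inc=1.200000, refl=1.200000·0.200000=0.2400; V=0.000000+1.200000+0.240000=1.4400
k=2 src: inc=0.240000, refl=0.240000·0.200000=0.0480; V=1.200000+0.240000+0.048000=1.4880
k=3 load: inc=0.048000, refl=0.048000·0.200000=0.0096; V=1.440000+0.048000+0.009600=1.4976
k=4 src: inc=0.009600, refl=0.009600·0.200000=0.0019; V=1.488000+0.009600+0.001920=1.4995
k=5 load: inc=0.001920, refl=0.001920·0.200000=0.0004; V=1.497600+0.001920+0.000384=1.4999
k=6 src: inc=0.000384, refl=0.000384·0.200000=0.0001; V=1.499520+0.000384+0.000077=1.5000
k=7 load: inc=0.000077, refl=0.000077·0.200000=0.0000; V=1.499904+0.000077+0.000015=1.5000

0 0 source 1.2000
1 4 load 1.4400
2 8 source 1.4880
3 12 load 1.4976
4 16 source 1.4995
5 20 load 1.4999
6 24 source 1.5000
7 28 load 1.5000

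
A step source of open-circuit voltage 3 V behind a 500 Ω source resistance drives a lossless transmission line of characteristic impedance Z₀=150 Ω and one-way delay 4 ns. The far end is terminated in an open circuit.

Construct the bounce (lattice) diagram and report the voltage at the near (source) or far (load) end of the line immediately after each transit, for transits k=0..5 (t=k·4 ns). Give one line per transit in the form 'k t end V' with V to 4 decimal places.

0 0 source 0.6923
1 4 load 1.3846
2 8 source 1.7574
3 12 load 2.1302
4 16 source 2.3309
5 20 load 2.5316

Γ_L=1.000000, Γ_S=0.538462; launch V₁=3·150/650=0.692308
k=0 src: V=0.6923
k=1 load: inc=0.692308, refl=0.692308·1.000000=0.6923; V=0.000000+0.692308+0.692308=1.3846
k=2 src: inc=0.692308, refl=0.692308·0.538462=0.3728; V=0.692308+0.692308+0.372781=1.7574
k=3 load: inc=0.372781, refl=0.372781·1.000000=0.3728; V=1.384615+0.372781+0.372781=2.1302
k=4 src: inc=0.372781, refl=0.372781·0.538462=0.2007; V=1.757396+0.372781+0.200728=2.3309
k=5 load: inc=0.200728, refl=0.200728·1.000000=0.2007; V=2.130178+0.200728+0.200728=2.5316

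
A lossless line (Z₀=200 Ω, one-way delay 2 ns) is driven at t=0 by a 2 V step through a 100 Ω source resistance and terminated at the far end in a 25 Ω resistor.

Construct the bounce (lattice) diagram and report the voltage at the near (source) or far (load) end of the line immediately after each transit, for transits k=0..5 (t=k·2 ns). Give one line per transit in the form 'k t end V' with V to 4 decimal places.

0 0 source 1.3333
1 2 load 0.2963
2 4 source 0.6420
3 6 load 0.3731
4 8 source 0.4627
5 10 load 0.3930

Γ_L=-0.777778, Γ_S=-0.333333; launch V₁=2·200/300=1.333333
k=0 src: V=1.3333
k=1 load: inc=1.333333, refl=1.333333·-0.777778=-1.0370; V=0.000000+1.333333+-1.037037=0.2963
k=2 src: inc=-1.037037, refl=-1.037037·-0.333333=0.3457; V=1.333333+-1.037037+0.345679=0.6420
k=3 load: inc=0.345679, refl=0.345679·-0.777778=-0.2689; V=0.296296+0.345679+-0.268861=0.3731
k=4 src: inc=-0.268861, refl=-0.268861·-0.333333=0.0896; V=0.641975+-0.268861+0.089620=0.4627
k=5 load: inc=0.089620, refl=0.089620·-0.777778=-0.0697; V=0.373114+0.089620+-0.069705=0.3930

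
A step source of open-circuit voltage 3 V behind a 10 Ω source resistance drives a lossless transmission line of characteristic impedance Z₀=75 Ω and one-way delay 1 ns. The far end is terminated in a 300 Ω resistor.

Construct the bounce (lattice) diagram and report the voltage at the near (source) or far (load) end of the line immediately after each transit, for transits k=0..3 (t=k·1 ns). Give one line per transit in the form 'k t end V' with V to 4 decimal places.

0 0 source 2.6471
1 1 load 4.2353
2 2 source 3.0208
3 3 load 2.2920

Γ_L=0.600000, Γ_S=-0.764706; launch V₁=3·75/85=2.647059
k=0 src: V=2.6471
k=1 load: inc=2.647059, refl=2.647059·0.600000=1.5882; V=0.000000+2.647059+1.588235=4.2353
k=2 src: inc=1.588235, refl=1.588235·-0.764706=-1.2145; V=2.647059+1.588235+-1.214533=3.0208
k=3 load: inc=-1.214533, refl=-1.214533·0.600000=-0.7287; V=4.235294+-1.214533+-0.728720=2.2920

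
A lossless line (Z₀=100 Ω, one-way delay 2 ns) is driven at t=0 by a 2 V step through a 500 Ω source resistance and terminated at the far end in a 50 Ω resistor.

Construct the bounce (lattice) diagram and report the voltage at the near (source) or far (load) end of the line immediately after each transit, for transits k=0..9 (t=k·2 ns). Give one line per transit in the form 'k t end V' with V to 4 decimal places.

Γ_L=-0.333333, Γ_S=0.666667; launch V₁=2·100/600=0.333333
k=0 src: V=0.3333
k=1 load: inc=0.333333, refl=0.333333·-0.333333=-0.1111; V=0.000000+0.333333+-0.111111=0.2222
k=2 src: inc=-0.111111, refl=-0.111111·0.666667=-0.0741; V=0.333333+-0.111111+-0.074074=0.1481
k=3 load: inc=-0.074074, refl=-0.074074·-0.333333=0.0247; V=0.222222+-0.074074+0.024691=0.1728
k=4 src: inc=0.024691, refl=0.024691·0.666667=0.0165; V=0.148148+0.024691+0.016461=0.1893
k=5 load: inc=0.016461, refl=0.016461·-0.333333=-0.0055; V=0.172840+0.016461+-0.005487=0.1838
k=6 src: inc=-0.005487, refl=-0.005487·0.666667=-0.0037; V=0.189300+-0.005487+-0.003658=0.1802
k=7 load: inc=-0.003658, refl=-0.003658·-0.333333=0.0012; V=0.183813+-0.003658+0.001219=0.1814
k=8 src: inc=0.001219, refl=0.001219·0.666667=0.0008; V=0.180155+0.001219+0.000813=0.1822
k=9 load: inc=0.000813, refl=0.000813·-0.333333=-0.0003; V=0.181375+0.000813+-0.000271=0.1819

0 0 source 0.3333
1 2 load 0.2222
2 4 source 0.1481
3 6 load 0.1728
4 8 source 0.1893
5 10 load 0.1838
6 12 source 0.1802
7 14 load 0.1814
8 16 source 0.1822
9 18 load 0.1819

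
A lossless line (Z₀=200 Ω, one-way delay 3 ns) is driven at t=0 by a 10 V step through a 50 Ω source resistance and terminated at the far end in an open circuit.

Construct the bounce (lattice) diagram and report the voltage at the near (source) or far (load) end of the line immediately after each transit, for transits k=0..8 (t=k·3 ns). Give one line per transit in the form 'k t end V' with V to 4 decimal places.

Γ_L=1.000000, Γ_S=-0.600000; launch V₁=10·200/250=8.000000
k=0 src: V=8.0000
k=1 load: inc=8.000000, refl=8.000000·1.000000=8.0000; V=0.000000+8.000000+8.000000=16.0000
k=2 src: inc=8.000000, refl=8.000000·-0.600000=-4.8000; V=8.000000+8.000000+-4.800000=11.2000
k=3 load: inc=-4.800000, refl=-4.800000·1.000000=-4.8000; V=16.000000+-4.800000+-4.800000=6.4000
k=4 src: inc=-4.800000, refl=-4.800000·-0.600000=2.8800; V=11.200000+-4.800000+2.880000=9.2800
k=5 load: inc=2.880000, refl=2.880000·1.000000=2.8800; V=6.400000+2.880000+2.880000=12.1600
k=6 src: inc=2.880000, refl=2.880000·-0.600000=-1.7280; V=9.280000+2.880000+-1.728000=10.4320
k=7 load: inc=-1.728000, refl=-1.728000·1.000000=-1.7280; V=12.160000+-1.728000+-1.728000=8.7040
k=8 src: inc=-1.728000, refl=-1.728000·-0.600000=1.0368; V=10.432000+-1.728000+1.036800=9.7408

0 0 source 8.0000
1 3 load 16.0000
2 6 source 11.2000
3 9 load 6.4000
4 12 source 9.2800
5 15 load 12.1600
6 18 source 10.4320
7 21 load 8.7040
8 24 source 9.7408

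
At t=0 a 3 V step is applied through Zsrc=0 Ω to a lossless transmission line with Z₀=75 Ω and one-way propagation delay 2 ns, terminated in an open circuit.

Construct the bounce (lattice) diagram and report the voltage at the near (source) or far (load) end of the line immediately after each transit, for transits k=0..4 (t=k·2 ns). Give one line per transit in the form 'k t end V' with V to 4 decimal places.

0 0 source 3.0000
1 2 load 6.0000
2 4 source 3.0000
3 6 load 0.0000
4 8 source 3.0000

Γ_L=1.000000, Γ_S=-1.000000; launch V₁=3·75/75=3.000000
k=0 src: V=3.0000
k=1 load: inc=3.000000, refl=3.000000·1.000000=3.0000; V=0.000000+3.000000+3.000000=6.0000
k=2 src: inc=3.000000, refl=3.000000·-1.000000=-3.0000; V=3.000000+3.000000+-3.000000=3.0000
k=3 load: inc=-3.000000, refl=-3.000000·1.000000=-3.0000; V=6.000000+-3.000000+-3.000000=0.0000
k=4 src: inc=-3.000000, refl=-3.000000·-1.000000=3.0000; V=3.000000+-3.000000+3.000000=3.0000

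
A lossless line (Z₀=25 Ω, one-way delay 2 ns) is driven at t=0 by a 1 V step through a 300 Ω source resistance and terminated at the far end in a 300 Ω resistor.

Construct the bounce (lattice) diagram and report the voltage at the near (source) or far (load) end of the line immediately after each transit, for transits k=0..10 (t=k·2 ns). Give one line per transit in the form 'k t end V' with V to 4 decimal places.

0 0 source 0.0769
1 2 load 0.1420
2 4 source 0.1971
3 6 load 0.2437
4 8 source 0.2831
5 10 load 0.3165
6 12 source 0.3447
7 14 load 0.3686
8 16 source 0.3888
9 18 load 0.4059
10 20 source 0.4204

Γ_L=0.846154, Γ_S=0.846154; launch V₁=1·25/325=0.076923
k=0 src: V=0.0769
k=1 load: inc=0.076923, refl=0.076923·0.846154=0.0651; V=0.000000+0.076923+0.065089=0.1420
k=2 src: inc=0.065089, refl=0.065089·0.846154=0.0551; V=0.076923+0.065089+0.055075=0.1971
k=3 load: inc=0.055075, refl=0.055075·0.846154=0.0466; V=0.142012+0.055075+0.046602=0.2437
k=4 src: inc=0.046602, refl=0.046602·0.846154=0.0394; V=0.197087+0.046602+0.039432=0.2831
k=5 load: inc=0.039432, refl=0.039432·0.846154=0.0334; V=0.243689+0.039432+0.033366=0.3165
k=6 src: inc=0.033366, refl=0.033366·0.846154=0.0282; V=0.283121+0.033366+0.028233=0.3447
k=7 load: inc=0.028233, refl=0.028233·0.846154=0.0239; V=0.316487+0.028233+0.023889=0.3686
k=8 src: inc=0.023889, refl=0.023889·0.846154=0.0202; V=0.344720+0.023889+0.020214=0.3888
k=9 load: inc=0.020214, refl=0.020214·0.846154=0.0171; V=0.368609+0.020214+0.017104=0.4059
k=10 src: inc=0.017104, refl=0.017104·0.846154=0.0145; V=0.388823+0.017104+0.014473=0.4204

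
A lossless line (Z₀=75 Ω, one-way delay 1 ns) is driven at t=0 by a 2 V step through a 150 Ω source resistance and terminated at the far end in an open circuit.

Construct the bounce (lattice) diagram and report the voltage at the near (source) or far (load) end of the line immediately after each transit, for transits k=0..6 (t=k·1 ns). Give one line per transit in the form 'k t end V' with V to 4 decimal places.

Γ_L=1.000000, Γ_S=0.333333; launch V₁=2·75/225=0.666667
k=0 src: V=0.6667
k=1 load: inc=0.666667, refl=0.666667·1.000000=0.6667; V=0.000000+0.666667+0.666667=1.3333
k=2 src: inc=0.666667, refl=0.666667·0.333333=0.2222; V=0.666667+0.666667+0.222222=1.5556
k=3 load: inc=0.222222, refl=0.222222·1.000000=0.2222; V=1.333333+0.222222+0.222222=1.7778
k=4 src: inc=0.222222, refl=0.222222·0.333333=0.0741; V=1.555556+0.222222+0.074074=1.8519
k=5 load: inc=0.074074, refl=0.074074·1.000000=0.0741; V=1.777778+0.074074+0.074074=1.9259
k=6 src: inc=0.074074, refl=0.074074·0.333333=0.0247; V=1.851852+0.074074+0.024691=1.9506

0 0 source 0.6667
1 1 load 1.3333
2 2 source 1.5556
3 3 load 1.7778
4 4 source 1.8519
5 5 load 1.9259
6 6 source 1.9506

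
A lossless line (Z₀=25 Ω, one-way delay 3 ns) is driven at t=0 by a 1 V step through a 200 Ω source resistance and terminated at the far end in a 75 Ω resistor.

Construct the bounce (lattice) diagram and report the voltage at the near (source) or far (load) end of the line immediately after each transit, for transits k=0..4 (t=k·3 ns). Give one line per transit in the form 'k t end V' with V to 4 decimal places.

Γ_L=0.500000, Γ_S=0.777778; launch V₁=1·25/225=0.111111
k=0 src: V=0.1111
k=1 load: inc=0.111111, refl=0.111111·0.500000=0.0556; V=0.000000+0.111111+0.055556=0.1667
k=2 src: inc=0.055556, refl=0.055556·0.777778=0.0432; V=0.111111+0.055556+0.043210=0.2099
k=3 load: inc=0.043210, refl=0.043210·0.500000=0.0216; V=0.166667+0.043210+0.021605=0.2315
k=4 src: inc=0.021605, refl=0.021605·0.777778=0.0168; V=0.209877+0.021605+0.016804=0.2483

0 0 source 0.1111
1 3 load 0.1667
2 6 source 0.2099
3 9 load 0.2315
4 12 source 0.2483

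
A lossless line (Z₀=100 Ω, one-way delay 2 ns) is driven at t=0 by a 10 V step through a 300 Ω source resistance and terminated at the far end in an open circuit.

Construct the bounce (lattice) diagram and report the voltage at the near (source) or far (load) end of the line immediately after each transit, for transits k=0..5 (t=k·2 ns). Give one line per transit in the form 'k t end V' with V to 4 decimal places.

0 0 source 2.5000
1 2 load 5.0000
2 4 source 6.2500
3 6 load 7.5000
4 8 source 8.1250
5 10 load 8.7500

Γ_L=1.000000, Γ_S=0.500000; launch V₁=10·100/400=2.500000
k=0 src: V=2.5000
k=1 load: inc=2.500000, refl=2.500000·1.000000=2.5000; V=0.000000+2.500000+2.500000=5.0000
k=2 src: inc=2.500000, refl=2.500000·0.500000=1.2500; V=2.500000+2.500000+1.250000=6.2500
k=3 load: inc=1.250000, refl=1.250000·1.000000=1.2500; V=5.000000+1.250000+1.250000=7.5000
k=4 src: inc=1.250000, refl=1.250000·0.500000=0.6250; V=6.250000+1.250000+0.625000=8.1250
k=5 load: inc=0.625000, refl=0.625000·1.000000=0.6250; V=7.500000+0.625000+0.625000=8.7500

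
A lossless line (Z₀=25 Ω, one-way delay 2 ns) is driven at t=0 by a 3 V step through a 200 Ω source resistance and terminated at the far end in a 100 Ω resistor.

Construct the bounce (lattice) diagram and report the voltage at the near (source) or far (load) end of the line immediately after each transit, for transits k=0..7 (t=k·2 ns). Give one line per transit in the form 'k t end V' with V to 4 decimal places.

Γ_L=0.600000, Γ_S=0.777778; launch V₁=3·25/225=0.333333
k=0 src: V=0.3333
k=1 load: inc=0.333333, refl=0.333333·0.600000=0.2000; V=0.000000+0.333333+0.200000=0.5333
k=2 src: inc=0.200000, refl=0.200000·0.777778=0.1556; V=0.333333+0.200000+0.155556=0.6889
k=3 load: inc=0.155556, refl=0.155556·0.600000=0.0933; V=0.533333+0.155556+0.093333=0.7822
k=4 src: inc=0.093333, refl=0.093333·0.777778=0.0726; V=0.688889+0.093333+0.072593=0.8548
k=5 load: inc=0.072593, refl=0.072593·0.600000=0.0436; V=0.782222+0.072593+0.043556=0.8984
k=6 src: inc=0.043556, refl=0.043556·0.777778=0.0339; V=0.854815+0.043556+0.033877=0.9322
k=7 load: inc=0.033877, refl=0.033877·0.600000=0.0203; V=0.898370+0.033877+0.020326=0.9526

0 0 source 0.3333
1 2 load 0.5333
2 4 source 0.6889
3 6 load 0.7822
4 8 source 0.8548
5 10 load 0.8984
6 12 source 0.9322
7 14 load 0.9526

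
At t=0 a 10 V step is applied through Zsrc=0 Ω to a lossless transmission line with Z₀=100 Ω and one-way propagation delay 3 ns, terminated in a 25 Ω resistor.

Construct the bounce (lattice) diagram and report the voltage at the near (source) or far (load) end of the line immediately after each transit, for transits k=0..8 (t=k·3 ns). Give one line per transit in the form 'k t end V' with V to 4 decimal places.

0 0 source 10.0000
1 3 load 4.0000
2 6 source 10.0000
3 9 load 6.4000
4 12 source 10.0000
5 15 load 7.8400
6 18 source 10.0000
7 21 load 8.7040
8 24 source 10.0000

Γ_L=-0.600000, Γ_S=-1.000000; launch V₁=10·100/100=10.000000
k=0 src: V=10.0000
k=1 load: inc=10.000000, refl=10.000000·-0.600000=-6.0000; V=0.000000+10.000000+-6.000000=4.0000
k=2 src: inc=-6.000000, refl=-6.000000·-1.000000=6.0000; V=10.000000+-6.000000+6.000000=10.0000
k=3 load: inc=6.000000, refl=6.000000·-0.600000=-3.6000; V=4.000000+6.000000+-3.600000=6.4000
k=4 src: inc=-3.600000, refl=-3.600000·-1.000000=3.6000; V=10.000000+-3.600000+3.600000=10.0000
k=5 load: inc=3.600000, refl=3.600000·-0.600000=-2.1600; V=6.400000+3.600000+-2.160000=7.8400
k=6 src: inc=-2.160000, refl=-2.160000·-1.000000=2.1600; V=10.000000+-2.160000+2.160000=10.0000
k=7 load: inc=2.160000, refl=2.160000·-0.600000=-1.2960; V=7.840000+2.160000+-1.296000=8.7040
k=8 src: inc=-1.296000, refl=-1.296000·-1.000000=1.2960; V=10.000000+-1.296000+1.296000=10.0000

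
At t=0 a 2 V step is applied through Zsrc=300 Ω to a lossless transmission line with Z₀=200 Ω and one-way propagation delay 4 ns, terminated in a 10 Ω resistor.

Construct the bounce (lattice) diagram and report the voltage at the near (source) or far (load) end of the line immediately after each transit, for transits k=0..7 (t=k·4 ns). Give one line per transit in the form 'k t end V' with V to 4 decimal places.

Γ_L=-0.904762, Γ_S=0.200000; launch V₁=2·200/500=0.800000
k=0 src: V=0.8000
k=1 load: inc=0.800000, refl=0.800000·-0.904762=-0.7238; V=0.000000+0.800000+-0.723810=0.0762
k=2 src: inc=-0.723810, refl=-0.723810·0.200000=-0.1448; V=0.800000+-0.723810+-0.144762=-0.0686
k=3 load: inc=-0.144762, refl=-0.144762·-0.904762=0.1310; V=0.076190+-0.144762+0.130975=0.0624
k=4 src: inc=0.130975, refl=0.130975·0.200000=0.0262; V=-0.068571+0.130975+0.026195=0.0886
k=5 load: inc=0.026195, refl=0.026195·-0.904762=-0.0237; V=0.062404+0.026195+-0.023700=0.0649
k=6 src: inc=-0.023700, refl=-0.023700·0.200000=-0.0047; V=0.088599+-0.023700+-0.004740=0.0602
k=7 load: inc=-0.004740, refl=-0.004740·-0.904762=0.0043; V=0.064898+-0.004740+0.004289=0.0644

0 0 source 0.8000
1 4 load 0.0762
2 8 source -0.0686
3 12 load 0.0624
4 16 source 0.0886
5 20 load 0.0649
6 24 source 0.0602
7 28 load 0.0644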